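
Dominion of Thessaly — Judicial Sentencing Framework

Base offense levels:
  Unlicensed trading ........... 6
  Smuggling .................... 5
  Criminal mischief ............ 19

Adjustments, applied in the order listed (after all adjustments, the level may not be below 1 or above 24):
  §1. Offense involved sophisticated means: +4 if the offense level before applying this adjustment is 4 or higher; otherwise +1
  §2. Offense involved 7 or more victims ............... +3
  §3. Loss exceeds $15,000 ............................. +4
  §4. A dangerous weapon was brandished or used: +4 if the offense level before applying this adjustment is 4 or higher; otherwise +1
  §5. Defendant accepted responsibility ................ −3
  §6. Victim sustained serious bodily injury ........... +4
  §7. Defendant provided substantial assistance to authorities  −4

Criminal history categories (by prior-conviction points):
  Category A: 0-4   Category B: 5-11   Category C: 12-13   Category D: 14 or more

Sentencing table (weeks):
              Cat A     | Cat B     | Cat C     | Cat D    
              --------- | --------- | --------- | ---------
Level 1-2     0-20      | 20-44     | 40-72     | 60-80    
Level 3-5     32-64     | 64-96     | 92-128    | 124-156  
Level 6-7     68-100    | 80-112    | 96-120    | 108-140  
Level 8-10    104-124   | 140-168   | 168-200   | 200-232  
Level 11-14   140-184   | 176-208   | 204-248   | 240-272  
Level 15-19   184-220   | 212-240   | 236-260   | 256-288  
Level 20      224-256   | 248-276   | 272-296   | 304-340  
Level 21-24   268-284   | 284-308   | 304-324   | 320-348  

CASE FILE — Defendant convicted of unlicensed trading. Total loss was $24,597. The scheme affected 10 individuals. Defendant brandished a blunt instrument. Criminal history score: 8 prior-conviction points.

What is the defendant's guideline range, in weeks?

Base offense level for unlicensed trading: 6.
§2 applies: 6 + 3 = 9.
§3 applies: 9 + 4 = 13.
§4 applies (level before this adjustment is 13 ≥ 4, so +4): 13 + 4 = 17.
§5 does not apply.
§6 does not apply.
§7 does not apply.
Final offense level: 17.
Criminal history: 8 prior points → Category B (5-11).
Level 17 falls in the 15-19 band.
Grid: Level 15-19 × Category B = 212-240 weeks.

212-240 weeks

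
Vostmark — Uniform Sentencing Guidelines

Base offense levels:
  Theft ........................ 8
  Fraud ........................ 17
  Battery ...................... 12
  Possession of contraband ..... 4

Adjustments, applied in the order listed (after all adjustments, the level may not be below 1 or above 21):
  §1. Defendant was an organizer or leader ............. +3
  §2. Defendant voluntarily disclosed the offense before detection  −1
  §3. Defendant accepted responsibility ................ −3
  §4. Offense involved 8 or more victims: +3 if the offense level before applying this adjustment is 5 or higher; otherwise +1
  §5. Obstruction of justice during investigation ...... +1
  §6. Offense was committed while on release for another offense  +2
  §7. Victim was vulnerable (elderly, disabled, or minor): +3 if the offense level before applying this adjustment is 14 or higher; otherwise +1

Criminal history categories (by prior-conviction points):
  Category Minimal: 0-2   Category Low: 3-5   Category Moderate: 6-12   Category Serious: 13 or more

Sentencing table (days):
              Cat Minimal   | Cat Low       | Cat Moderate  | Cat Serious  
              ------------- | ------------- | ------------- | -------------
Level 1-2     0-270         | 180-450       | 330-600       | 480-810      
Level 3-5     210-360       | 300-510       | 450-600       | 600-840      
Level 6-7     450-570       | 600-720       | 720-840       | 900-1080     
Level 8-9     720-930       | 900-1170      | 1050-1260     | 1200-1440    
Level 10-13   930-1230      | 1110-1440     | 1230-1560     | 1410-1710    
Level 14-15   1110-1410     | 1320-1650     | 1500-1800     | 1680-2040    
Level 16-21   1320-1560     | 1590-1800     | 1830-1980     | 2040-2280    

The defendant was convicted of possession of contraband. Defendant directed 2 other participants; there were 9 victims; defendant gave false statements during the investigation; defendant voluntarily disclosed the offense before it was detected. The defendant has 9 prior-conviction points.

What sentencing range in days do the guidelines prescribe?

Base offense level for possession of contraband: 4.
§1 applies: 4 + 3 = 7.
§2 applies: 7 − 1 = 6.
§4 applies (level before this adjustment is 6 ≥ 5, so +3): 6 + 3 = 9.
§5 applies: 9 + 1 = 10.
Final offense level: 10.
Criminal history: 9 prior points → Category Moderate (6-12).
Level 10 falls in the 10-13 band.
Grid: Level 10-13 × Category Moderate = 1230-1560 days.

1230-1560 days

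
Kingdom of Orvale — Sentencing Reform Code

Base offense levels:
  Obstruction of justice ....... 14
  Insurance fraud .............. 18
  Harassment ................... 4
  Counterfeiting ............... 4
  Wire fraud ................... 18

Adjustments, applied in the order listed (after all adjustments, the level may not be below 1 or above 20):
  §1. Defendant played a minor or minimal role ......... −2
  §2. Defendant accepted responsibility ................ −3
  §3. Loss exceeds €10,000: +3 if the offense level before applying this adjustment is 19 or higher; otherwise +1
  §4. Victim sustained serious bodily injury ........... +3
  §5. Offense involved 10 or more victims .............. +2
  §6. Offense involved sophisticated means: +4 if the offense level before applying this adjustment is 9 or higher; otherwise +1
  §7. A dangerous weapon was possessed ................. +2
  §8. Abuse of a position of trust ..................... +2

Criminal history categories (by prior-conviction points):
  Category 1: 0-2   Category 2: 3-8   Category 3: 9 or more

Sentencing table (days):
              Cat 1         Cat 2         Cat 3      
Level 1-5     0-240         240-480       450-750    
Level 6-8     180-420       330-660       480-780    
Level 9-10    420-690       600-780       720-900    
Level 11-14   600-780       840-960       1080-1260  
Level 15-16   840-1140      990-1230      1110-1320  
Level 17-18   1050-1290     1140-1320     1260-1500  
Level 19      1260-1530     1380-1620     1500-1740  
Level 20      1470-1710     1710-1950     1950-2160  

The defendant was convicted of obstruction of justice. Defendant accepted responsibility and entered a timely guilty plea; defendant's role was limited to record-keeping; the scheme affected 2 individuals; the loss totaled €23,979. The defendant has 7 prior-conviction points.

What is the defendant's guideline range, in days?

Base offense level for obstruction of justice: 14.
§1 applies: 14 − 2 = 12.
§2 applies: 12 − 3 = 9.
§3 applies (level before this adjustment is 9 < 19, so +1): 9 + 1 = 10.
§4 does not apply.
Final offense level: 10.
Criminal history: 7 prior points → Category 2 (3-8).
Level 10 falls in the 9-10 band.
Grid: Level 9-10 × Category 2 = 600-780 days.

600-780 days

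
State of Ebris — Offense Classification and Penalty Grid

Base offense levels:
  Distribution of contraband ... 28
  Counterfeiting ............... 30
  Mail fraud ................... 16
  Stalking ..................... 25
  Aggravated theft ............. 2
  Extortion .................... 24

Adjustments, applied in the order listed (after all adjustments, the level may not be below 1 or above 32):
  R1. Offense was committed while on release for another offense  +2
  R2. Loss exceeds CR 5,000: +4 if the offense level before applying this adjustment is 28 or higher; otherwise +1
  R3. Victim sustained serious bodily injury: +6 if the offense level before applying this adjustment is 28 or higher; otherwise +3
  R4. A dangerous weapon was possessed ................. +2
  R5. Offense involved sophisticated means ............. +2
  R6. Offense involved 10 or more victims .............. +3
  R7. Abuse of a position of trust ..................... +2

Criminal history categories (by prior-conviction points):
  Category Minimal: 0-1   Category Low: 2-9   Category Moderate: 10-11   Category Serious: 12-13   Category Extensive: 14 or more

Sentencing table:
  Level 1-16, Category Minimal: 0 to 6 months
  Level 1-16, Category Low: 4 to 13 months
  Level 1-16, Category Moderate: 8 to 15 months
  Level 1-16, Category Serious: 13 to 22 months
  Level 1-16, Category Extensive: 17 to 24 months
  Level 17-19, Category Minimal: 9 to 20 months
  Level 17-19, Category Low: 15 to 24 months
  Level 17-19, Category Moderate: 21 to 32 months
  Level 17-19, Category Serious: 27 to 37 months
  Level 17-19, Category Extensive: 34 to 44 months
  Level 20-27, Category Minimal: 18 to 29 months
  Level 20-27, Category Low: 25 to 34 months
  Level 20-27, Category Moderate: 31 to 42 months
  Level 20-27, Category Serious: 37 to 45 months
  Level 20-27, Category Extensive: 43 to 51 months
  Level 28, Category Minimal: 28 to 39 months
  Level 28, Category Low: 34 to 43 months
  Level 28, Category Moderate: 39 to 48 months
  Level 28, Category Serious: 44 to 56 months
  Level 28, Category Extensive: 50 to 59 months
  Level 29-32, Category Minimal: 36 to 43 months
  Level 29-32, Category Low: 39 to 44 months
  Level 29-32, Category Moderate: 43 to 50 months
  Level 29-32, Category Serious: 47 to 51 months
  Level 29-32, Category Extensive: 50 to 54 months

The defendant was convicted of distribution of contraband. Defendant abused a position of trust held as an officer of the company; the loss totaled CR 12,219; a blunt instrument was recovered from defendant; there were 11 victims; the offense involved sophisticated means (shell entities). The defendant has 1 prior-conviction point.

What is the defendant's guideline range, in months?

36-43 months

Base offense level for distribution of contraband: 28.
R2 applies (level before this adjustment is 28 ≥ 28, so +4): 28 + 4 = 32.
R3 does not apply.
R4 applies: 32 + 2 = 34.
R5 applies: 34 + 2 = 36.
R6 applies: 36 + 3 = 39.
R7 applies: 39 + 2 = 41.
Level 41 exceeds the maximum of 32; capped at 32.
Final offense level: 32.
Criminal history: 1 prior point → Category Minimal (0-1).
Level 32 falls in the 29-32 band.
Grid: Level 29-32 × Category Minimal = 36-43 months.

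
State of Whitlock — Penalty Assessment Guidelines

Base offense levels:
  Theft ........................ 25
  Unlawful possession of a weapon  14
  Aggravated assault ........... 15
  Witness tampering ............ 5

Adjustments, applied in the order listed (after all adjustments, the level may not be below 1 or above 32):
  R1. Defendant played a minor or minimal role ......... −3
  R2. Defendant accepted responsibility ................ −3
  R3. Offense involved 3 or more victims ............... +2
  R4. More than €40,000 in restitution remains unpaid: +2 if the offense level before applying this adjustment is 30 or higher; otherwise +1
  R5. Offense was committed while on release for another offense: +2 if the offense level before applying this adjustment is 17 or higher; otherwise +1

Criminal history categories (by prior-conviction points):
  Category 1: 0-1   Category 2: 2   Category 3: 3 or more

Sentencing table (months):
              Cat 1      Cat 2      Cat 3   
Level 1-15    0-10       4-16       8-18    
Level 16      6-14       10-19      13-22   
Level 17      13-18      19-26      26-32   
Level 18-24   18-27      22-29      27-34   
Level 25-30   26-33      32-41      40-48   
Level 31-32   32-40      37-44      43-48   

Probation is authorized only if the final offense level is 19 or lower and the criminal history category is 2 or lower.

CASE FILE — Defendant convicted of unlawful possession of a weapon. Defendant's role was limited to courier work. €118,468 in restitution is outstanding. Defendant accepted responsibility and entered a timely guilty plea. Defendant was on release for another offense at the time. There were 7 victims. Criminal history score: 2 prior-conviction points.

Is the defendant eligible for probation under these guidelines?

Base offense level for unlawful possession of a weapon: 14.
R1 applies: 14 − 3 = 11.
R2 applies: 11 − 3 = 8.
R3 applies: 8 + 2 = 10.
R4 applies (level before this adjustment is 10 < 30, so +1): 10 + 1 = 11.
R5 applies (level before this adjustment is 11 < 17, so +1): 11 + 1 = 12.
Final offense level: 12.
Criminal history: 2 prior points → Category 2 (2).
Level 12 falls in the 1-15 band.
Grid: Level 1-15 × Category 2 = 4-16 months.
Probation check: level 12 ≤ 19 and category 2 ≤ 2 → eligible.

Yes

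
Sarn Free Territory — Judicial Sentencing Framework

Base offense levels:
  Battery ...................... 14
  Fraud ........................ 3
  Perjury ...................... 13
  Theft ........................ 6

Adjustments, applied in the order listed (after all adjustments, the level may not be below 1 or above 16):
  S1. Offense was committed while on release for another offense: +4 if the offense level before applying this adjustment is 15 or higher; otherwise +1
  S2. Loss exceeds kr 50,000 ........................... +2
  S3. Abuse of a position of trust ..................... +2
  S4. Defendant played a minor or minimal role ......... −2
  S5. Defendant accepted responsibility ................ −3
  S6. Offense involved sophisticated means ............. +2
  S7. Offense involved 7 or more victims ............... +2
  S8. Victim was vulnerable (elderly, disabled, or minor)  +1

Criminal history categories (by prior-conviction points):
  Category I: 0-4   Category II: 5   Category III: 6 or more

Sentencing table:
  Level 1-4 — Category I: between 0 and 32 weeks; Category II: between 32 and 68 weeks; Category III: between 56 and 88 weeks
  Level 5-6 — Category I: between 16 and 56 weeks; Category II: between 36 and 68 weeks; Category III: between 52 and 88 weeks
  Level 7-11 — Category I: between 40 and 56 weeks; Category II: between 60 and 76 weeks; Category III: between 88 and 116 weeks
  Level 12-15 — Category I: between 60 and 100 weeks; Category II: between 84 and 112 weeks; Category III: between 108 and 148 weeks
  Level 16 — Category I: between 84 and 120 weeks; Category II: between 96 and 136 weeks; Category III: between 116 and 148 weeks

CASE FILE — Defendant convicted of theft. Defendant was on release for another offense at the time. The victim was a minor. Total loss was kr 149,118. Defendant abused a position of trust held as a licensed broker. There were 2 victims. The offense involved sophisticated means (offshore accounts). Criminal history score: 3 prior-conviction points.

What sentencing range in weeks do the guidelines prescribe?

60-100 weeks

Base offense level for theft: 6.
S1 applies (level before this adjustment is 6 < 15, so +1): 6 + 1 = 7.
S2 applies: 7 + 2 = 9.
S3 applies: 9 + 2 = 11.
S6 applies: 11 + 2 = 13.
S8 applies: 13 + 1 = 14.
Final offense level: 14.
Criminal history: 3 prior points → Category I (0-4).
Level 14 falls in the 12-15 band.
Grid: Level 12-15 × Category I = 60-100 weeks.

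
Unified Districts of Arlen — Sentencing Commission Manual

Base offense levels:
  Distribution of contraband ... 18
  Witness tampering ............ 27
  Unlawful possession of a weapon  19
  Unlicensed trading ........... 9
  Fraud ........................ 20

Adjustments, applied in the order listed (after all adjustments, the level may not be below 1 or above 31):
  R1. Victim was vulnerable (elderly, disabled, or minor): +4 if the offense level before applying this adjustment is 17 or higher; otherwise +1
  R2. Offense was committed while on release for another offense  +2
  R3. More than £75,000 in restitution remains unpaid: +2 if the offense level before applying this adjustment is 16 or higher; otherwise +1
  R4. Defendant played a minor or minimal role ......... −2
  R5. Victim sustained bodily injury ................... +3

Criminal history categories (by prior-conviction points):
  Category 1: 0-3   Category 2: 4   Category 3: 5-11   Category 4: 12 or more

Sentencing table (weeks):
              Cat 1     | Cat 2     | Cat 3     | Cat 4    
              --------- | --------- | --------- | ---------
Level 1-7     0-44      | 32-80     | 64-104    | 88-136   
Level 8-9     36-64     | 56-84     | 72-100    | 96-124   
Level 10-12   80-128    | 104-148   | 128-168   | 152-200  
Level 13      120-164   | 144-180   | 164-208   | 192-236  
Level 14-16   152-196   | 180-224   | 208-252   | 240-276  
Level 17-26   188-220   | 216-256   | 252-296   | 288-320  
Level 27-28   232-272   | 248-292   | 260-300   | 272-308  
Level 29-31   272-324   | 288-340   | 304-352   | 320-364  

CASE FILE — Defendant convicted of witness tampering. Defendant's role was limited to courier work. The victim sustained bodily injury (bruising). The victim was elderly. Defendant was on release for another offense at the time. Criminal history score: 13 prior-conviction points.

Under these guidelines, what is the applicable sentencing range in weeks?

320-364 weeks

Base offense level for witness tampering: 27.
R1 applies (level before this adjustment is 27 ≥ 17, so +4): 27 + 4 = 31.
R2 applies: 31 + 2 = 33.
R3 does not apply.
R4 applies: 33 − 2 = 31.
R5 applies: 31 + 3 = 34.
Level 34 exceeds the maximum of 31; capped at 31.
Final offense level: 31.
Criminal history: 13 prior points → Category 4 (12+).
Level 31 falls in the 29-31 band.
Grid: Level 29-31 × Category 4 = 320-364 weeks.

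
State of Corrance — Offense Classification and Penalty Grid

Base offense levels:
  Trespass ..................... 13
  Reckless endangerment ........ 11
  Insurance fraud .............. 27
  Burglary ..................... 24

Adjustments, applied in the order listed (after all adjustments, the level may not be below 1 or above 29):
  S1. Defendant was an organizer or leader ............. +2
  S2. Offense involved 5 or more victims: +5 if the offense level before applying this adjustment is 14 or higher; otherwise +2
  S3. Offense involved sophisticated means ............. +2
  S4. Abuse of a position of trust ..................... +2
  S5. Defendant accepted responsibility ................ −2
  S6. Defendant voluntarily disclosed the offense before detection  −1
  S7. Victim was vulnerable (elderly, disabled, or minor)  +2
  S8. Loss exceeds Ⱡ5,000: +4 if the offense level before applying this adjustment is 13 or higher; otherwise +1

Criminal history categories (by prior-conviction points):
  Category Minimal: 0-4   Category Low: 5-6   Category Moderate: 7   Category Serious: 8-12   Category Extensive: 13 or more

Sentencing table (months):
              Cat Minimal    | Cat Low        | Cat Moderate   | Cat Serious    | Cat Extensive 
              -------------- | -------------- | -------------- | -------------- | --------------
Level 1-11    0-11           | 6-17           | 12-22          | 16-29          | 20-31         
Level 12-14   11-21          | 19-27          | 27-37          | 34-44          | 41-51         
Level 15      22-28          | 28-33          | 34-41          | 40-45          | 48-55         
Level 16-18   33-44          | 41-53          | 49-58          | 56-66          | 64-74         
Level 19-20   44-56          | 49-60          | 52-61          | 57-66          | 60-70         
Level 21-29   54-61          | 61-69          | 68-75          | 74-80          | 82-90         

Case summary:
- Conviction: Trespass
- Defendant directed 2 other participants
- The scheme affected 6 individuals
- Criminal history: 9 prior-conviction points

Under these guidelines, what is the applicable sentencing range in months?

57-66 months

Base offense level for trespass: 13.
S1 applies: 13 + 2 = 15.
S2 applies (level before this adjustment is 15 ≥ 14, so +5): 15 + 5 = 20.
S5 does not apply.
S8 does not apply.
Final offense level: 20.
Criminal history: 9 prior points → Category Serious (8-12).
Level 20 falls in the 19-20 band.
Grid: Level 19-20 × Category Serious = 57-66 months.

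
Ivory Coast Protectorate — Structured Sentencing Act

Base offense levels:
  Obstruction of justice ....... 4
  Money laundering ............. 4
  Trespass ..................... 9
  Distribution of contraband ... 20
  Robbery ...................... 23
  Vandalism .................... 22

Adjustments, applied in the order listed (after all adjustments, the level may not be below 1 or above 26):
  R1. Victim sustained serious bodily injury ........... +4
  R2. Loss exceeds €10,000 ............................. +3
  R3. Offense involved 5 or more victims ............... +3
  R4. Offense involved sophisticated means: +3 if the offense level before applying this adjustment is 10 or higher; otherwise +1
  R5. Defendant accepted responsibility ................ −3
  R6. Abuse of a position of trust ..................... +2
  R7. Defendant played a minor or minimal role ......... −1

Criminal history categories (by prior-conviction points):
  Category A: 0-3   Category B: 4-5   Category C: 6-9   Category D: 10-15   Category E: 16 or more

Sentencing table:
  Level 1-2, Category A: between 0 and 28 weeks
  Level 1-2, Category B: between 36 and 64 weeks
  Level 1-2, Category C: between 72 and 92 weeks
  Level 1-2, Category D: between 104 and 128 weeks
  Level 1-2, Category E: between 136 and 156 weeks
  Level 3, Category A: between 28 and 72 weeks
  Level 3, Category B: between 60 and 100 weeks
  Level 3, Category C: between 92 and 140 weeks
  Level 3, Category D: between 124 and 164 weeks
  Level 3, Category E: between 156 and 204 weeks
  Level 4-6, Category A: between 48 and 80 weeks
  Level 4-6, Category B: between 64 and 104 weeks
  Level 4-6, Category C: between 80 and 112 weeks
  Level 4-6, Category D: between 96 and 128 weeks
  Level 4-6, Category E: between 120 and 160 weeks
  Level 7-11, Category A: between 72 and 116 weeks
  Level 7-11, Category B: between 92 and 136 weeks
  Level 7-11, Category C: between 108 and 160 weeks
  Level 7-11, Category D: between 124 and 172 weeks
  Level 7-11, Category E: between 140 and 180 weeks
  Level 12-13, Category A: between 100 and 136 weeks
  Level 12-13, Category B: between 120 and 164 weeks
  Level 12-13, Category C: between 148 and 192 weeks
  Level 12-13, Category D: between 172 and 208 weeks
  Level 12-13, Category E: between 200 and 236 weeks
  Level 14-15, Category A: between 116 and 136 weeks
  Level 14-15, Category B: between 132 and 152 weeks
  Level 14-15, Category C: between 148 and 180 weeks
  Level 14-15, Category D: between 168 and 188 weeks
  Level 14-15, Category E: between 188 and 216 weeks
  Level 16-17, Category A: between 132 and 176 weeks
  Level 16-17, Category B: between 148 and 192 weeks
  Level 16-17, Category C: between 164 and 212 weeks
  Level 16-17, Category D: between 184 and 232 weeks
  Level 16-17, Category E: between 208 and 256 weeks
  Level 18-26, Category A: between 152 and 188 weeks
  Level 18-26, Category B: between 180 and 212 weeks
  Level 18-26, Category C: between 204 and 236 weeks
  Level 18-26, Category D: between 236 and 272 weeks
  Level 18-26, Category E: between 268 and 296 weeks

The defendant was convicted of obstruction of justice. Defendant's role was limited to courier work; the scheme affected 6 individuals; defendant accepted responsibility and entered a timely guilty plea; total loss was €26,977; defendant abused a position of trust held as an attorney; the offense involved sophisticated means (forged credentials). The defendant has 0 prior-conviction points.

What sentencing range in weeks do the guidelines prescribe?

72-116 weeks

Base offense level for obstruction of justice: 4.
R1 does not apply.
R2 applies: 4 + 3 = 7.
R3 applies: 7 + 3 = 10.
R4 applies (level before this adjustment is 10 ≥ 10, so +3): 10 + 3 = 13.
R5 applies: 13 − 3 = 10.
R6 applies: 10 + 2 = 12.
R7 applies: 12 − 1 = 11.
Final offense level: 11.
Criminal history: 0 prior points → Category A (0-3).
Level 11 falls in the 7-11 band.
Grid: Level 7-11 × Category A = 72-116 weeks.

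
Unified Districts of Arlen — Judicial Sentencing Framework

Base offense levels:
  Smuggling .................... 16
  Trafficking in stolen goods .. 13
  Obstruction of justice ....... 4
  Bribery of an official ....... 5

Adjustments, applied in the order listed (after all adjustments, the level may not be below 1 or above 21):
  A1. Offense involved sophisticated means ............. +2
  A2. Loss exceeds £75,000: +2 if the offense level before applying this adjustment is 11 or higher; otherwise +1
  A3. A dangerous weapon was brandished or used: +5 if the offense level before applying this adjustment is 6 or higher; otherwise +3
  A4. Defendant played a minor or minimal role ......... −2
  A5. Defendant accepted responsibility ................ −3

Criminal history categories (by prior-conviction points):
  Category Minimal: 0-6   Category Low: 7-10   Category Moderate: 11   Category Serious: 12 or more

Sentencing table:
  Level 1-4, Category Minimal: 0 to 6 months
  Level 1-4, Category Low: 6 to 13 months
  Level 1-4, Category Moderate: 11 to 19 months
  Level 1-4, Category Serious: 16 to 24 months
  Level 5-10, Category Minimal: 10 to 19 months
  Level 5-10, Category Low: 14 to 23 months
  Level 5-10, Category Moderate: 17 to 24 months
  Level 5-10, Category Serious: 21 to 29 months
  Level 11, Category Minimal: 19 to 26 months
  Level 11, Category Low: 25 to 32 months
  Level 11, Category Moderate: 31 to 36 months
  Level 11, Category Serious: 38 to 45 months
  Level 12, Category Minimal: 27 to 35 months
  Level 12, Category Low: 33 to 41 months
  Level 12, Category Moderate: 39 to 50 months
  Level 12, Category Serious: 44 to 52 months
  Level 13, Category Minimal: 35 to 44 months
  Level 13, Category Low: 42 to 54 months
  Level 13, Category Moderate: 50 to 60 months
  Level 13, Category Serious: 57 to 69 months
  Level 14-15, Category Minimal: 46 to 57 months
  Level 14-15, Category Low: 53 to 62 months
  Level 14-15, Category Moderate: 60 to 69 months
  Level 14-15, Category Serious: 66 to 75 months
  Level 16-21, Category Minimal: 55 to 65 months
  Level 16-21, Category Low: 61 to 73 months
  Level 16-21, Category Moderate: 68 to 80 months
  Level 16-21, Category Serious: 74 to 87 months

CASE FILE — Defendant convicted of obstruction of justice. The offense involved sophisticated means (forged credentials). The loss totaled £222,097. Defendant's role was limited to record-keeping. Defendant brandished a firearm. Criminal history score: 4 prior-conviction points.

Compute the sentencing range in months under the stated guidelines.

Base offense level for obstruction of justice: 4.
A1 applies: 4 + 2 = 6.
A2 applies (level before this adjustment is 6 < 11, so +1): 6 + 1 = 7.
A3 applies (level before this adjustment is 7 ≥ 6, so +5): 7 + 5 = 12.
A4 applies: 12 − 2 = 10.
Final offense level: 10.
Criminal history: 4 prior points → Category Minimal (0-6).
Level 10 falls in the 5-10 band.
Grid: Level 5-10 × Category Minimal = 10-19 months.

10-19 months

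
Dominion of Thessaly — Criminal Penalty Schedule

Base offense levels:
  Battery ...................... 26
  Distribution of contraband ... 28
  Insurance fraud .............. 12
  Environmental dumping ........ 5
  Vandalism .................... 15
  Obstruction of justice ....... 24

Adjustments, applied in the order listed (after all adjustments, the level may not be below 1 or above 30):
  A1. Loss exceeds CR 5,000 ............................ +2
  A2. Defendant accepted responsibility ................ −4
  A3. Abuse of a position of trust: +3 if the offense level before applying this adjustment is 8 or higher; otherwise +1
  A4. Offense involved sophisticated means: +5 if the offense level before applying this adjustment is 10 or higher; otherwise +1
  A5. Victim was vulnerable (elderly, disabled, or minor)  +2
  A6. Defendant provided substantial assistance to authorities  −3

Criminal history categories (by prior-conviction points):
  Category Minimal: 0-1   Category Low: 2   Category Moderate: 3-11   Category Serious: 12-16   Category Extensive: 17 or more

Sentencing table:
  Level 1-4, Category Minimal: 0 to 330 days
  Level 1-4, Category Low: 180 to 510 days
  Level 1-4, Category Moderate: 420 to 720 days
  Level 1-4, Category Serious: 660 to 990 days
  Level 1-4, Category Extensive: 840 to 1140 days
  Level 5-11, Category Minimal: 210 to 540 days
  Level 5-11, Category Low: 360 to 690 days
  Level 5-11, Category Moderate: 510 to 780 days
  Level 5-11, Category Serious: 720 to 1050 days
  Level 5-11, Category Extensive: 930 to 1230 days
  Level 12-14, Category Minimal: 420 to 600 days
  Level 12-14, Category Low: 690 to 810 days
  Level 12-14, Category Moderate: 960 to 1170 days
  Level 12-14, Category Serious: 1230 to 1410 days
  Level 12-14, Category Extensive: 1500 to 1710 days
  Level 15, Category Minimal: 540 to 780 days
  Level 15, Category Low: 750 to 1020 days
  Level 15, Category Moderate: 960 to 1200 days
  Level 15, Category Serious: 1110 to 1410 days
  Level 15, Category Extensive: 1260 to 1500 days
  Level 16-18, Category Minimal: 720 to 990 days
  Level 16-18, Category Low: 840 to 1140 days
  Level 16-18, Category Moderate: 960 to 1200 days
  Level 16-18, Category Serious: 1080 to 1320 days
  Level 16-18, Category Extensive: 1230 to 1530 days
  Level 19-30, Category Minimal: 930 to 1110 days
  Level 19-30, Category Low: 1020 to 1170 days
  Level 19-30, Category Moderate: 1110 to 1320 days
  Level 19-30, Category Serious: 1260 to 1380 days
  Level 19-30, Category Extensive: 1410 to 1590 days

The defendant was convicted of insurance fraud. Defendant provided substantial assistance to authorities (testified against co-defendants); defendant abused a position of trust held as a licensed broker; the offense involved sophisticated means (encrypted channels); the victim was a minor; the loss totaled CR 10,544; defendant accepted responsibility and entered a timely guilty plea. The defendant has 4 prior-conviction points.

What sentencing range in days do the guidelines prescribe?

Base offense level for insurance fraud: 12.
A1 applies: 12 + 2 = 14.
A2 applies: 14 − 4 = 10.
A3 applies (level before this adjustment is 10 ≥ 8, so +3): 10 + 3 = 13.
A4 applies (level before this adjustment is 13 ≥ 10, so +5): 13 + 5 = 18.
A5 applies: 18 + 2 = 20.
A6 applies: 20 − 3 = 17.
Final offense level: 17.
Criminal history: 4 prior points → Category Moderate (3-11).
Level 17 falls in the 16-18 band.
Grid: Level 16-18 × Category Moderate = 960-1200 days.

960-1200 days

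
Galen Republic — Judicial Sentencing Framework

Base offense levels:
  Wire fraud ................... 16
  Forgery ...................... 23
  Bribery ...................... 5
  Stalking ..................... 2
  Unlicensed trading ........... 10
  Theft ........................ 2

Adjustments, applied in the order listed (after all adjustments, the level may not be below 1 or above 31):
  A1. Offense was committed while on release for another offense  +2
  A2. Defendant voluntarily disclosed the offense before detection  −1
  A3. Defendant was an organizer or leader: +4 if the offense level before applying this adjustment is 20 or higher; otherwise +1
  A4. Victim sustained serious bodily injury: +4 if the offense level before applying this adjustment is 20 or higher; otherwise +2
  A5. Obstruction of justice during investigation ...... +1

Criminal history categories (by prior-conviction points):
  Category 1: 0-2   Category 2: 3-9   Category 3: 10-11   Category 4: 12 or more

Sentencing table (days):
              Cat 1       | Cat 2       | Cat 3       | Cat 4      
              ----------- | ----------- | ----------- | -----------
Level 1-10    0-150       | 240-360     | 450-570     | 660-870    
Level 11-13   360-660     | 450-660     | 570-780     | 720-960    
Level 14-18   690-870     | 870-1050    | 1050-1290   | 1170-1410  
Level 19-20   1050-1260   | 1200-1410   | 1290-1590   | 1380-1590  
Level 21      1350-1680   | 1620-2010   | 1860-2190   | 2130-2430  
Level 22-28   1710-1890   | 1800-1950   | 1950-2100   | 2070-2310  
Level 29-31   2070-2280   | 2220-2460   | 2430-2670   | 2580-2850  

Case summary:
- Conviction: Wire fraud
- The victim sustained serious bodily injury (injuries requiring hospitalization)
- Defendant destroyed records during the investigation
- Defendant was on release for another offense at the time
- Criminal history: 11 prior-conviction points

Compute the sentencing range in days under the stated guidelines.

Base offense level for wire fraud: 16.
A1 applies: 16 + 2 = 18.
A2 does not apply.
A3 does not apply.
A4 applies (level before this adjustment is 18 < 20, so +2): 18 + 2 = 20.
A5 applies: 20 + 1 = 21.
Final offense level: 21.
Criminal history: 11 prior points → Category 3 (10-11).
Level 21 falls in the 21 band.
Grid: Level 21 × Category 3 = 1860-2190 days.

1860-2190 days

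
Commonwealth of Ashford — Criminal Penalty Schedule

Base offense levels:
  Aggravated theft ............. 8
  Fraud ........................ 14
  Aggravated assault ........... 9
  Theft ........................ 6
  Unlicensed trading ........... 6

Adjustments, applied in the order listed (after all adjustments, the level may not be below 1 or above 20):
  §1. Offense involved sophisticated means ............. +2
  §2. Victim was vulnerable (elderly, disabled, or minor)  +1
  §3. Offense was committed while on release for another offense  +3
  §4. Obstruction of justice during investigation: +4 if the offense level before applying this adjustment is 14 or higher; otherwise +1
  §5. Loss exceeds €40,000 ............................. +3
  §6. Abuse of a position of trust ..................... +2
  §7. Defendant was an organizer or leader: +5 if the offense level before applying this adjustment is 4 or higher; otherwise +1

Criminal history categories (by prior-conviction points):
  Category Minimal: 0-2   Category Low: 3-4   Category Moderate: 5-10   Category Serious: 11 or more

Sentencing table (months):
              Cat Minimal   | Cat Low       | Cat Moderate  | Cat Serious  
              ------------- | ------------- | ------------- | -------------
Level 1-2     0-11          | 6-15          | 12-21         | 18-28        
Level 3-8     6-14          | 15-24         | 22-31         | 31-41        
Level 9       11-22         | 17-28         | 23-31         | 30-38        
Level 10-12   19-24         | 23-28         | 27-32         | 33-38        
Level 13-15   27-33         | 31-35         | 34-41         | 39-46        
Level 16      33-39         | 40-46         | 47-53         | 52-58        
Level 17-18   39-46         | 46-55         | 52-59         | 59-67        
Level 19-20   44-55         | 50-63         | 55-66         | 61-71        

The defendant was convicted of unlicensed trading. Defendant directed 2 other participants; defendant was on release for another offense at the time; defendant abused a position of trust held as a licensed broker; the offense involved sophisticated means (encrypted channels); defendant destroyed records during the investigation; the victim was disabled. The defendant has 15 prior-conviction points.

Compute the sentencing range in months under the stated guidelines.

Base offense level for unlicensed trading: 6.
§1 applies: 6 + 2 = 8.
§2 applies: 8 + 1 = 9.
§3 applies: 9 + 3 = 12.
§4 applies (level before this adjustment is 12 < 14, so +1): 12 + 1 = 13.
§6 applies: 13 + 2 = 15.
§7 applies (level before this adjustment is 15 ≥ 4, so +5): 15 + 5 = 20.
Final offense level: 20.
Criminal history: 15 prior points → Category Serious (11+).
Level 20 falls in the 19-20 band.
Grid: Level 19-20 × Category Serious = 61-71 months.

61-71 months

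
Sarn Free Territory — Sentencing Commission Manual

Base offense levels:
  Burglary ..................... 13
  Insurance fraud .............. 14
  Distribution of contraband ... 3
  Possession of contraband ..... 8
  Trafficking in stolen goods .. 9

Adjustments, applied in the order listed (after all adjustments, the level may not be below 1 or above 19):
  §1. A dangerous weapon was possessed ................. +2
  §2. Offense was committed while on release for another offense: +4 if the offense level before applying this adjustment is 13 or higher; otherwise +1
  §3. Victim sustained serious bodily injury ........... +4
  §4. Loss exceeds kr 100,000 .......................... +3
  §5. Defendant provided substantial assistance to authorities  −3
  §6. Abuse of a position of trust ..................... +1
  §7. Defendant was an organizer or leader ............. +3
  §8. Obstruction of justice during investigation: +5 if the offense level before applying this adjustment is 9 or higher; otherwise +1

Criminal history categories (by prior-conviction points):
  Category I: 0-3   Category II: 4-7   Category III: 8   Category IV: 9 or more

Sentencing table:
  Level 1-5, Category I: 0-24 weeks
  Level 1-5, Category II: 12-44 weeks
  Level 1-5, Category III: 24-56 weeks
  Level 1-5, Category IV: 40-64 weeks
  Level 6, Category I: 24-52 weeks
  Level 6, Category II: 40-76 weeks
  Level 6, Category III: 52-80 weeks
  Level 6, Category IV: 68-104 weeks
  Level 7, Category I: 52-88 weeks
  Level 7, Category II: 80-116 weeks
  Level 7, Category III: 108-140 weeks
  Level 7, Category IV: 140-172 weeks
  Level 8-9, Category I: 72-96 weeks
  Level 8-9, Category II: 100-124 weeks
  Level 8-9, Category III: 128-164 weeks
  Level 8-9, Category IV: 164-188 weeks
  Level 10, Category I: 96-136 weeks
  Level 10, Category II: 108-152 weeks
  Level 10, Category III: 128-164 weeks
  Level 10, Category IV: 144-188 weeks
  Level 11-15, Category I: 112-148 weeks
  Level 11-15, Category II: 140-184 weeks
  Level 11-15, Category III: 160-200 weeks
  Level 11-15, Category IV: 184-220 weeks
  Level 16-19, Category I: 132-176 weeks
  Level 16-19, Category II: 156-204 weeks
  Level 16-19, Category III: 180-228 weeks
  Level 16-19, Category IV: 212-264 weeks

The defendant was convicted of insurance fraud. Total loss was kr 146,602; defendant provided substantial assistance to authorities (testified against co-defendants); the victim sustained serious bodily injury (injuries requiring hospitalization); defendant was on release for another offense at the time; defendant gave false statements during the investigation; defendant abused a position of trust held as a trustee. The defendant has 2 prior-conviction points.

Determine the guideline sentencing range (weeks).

Base offense level for insurance fraud: 14.
§2 applies (level before this adjustment is 14 ≥ 13, so +4): 14 + 4 = 18.
§3 applies: 18 + 4 = 22.
§4 applies: 22 + 3 = 25.
§5 applies: 25 − 3 = 22.
§6 applies: 22 + 1 = 23.
§7 does not apply.
§8 applies (level before this adjustment is 23 ≥ 9, so +5): 23 + 5 = 28.
Level 28 exceeds the maximum of 19; capped at 19.
Final offense level: 19.
Criminal history: 2 prior points → Category I (0-3).
Level 19 falls in the 16-19 band.
Grid: Level 16-19 × Category I = 132-176 weeks.

132-176 weeks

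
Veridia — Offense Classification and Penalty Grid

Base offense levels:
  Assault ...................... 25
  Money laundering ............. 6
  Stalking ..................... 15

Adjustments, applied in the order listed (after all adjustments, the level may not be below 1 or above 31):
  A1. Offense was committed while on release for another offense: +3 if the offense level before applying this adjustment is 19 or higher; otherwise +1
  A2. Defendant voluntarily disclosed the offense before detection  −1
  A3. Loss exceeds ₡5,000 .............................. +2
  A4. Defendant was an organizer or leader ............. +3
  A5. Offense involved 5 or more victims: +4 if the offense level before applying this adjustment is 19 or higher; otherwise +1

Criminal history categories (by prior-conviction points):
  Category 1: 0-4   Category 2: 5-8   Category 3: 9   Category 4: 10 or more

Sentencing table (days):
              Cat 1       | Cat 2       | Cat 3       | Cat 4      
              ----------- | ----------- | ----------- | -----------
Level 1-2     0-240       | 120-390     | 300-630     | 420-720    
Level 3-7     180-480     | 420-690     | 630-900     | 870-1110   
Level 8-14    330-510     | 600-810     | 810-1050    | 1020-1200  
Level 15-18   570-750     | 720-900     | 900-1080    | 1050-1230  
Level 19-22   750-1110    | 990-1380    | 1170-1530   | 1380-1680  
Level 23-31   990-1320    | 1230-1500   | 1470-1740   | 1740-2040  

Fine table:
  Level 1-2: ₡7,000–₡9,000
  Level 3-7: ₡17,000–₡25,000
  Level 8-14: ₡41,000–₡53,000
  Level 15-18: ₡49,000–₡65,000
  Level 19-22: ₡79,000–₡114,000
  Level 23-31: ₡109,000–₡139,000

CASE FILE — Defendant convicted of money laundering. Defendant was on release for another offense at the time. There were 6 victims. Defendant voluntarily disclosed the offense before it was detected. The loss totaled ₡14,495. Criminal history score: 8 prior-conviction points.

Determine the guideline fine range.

₡41,000–₡53,000

Base offense level for money laundering: 6.
A1 applies (level before this adjustment is 6 < 19, so +1): 6 + 1 = 7.
A2 applies: 7 − 1 = 6.
A3 applies: 6 + 2 = 8.
A5 applies (level before this adjustment is 8 < 19, so +1): 8 + 1 = 9.
Final offense level: 9.
Level 9 falls in the 8-14 band.
Fine table: Level 8-14 → ₡41,000–₡53,000.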